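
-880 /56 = -110 /7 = -15.71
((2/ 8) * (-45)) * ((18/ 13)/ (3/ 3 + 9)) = -81/ 52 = -1.56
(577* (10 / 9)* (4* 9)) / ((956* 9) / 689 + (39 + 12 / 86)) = 683791160 / 1529559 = 447.05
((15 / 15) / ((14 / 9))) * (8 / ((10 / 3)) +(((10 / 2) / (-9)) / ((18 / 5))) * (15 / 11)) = 929 / 660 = 1.41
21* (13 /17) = 273 /17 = 16.06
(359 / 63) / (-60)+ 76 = 286921 / 3780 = 75.91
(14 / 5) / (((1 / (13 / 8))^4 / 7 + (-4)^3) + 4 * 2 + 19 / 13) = -2798978 / 54498075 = -0.05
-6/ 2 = -3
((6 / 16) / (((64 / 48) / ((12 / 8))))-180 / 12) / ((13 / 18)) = -8397 / 416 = -20.19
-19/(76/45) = -45/4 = -11.25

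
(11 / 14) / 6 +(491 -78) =34703 / 84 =413.13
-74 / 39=-1.90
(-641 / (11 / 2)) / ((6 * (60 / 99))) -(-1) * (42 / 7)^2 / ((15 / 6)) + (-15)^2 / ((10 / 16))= 6847 / 20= 342.35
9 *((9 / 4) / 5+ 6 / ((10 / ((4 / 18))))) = 21 / 4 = 5.25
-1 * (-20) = 20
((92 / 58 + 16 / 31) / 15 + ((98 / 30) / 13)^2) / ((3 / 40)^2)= 444777536 / 12306411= 36.14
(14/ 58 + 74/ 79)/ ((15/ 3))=2699/ 11455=0.24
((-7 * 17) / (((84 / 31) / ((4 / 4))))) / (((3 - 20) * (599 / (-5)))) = -155 / 7188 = -0.02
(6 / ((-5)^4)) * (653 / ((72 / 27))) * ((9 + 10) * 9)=1004967 / 2500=401.99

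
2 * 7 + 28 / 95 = 1358 / 95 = 14.29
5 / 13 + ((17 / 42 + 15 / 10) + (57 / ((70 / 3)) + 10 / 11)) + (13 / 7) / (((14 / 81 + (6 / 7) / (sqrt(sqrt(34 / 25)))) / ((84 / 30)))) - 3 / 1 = -21327258771 * sqrt(34) / 86973606791 + 4300558353 * 34^(3 / 4) * sqrt(5) / 434868033955 + 6721575691220413 / 2611817411933730 + 105765793497 * 34^(1 / 4) * sqrt(5) / 86973606791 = 8.02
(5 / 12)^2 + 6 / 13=1189 / 1872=0.64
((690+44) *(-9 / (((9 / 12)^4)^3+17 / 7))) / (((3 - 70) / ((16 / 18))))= 689610686464 / 19358494853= 35.62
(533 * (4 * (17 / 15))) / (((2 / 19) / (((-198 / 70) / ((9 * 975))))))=-291346 / 39375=-7.40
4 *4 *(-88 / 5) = -1408 / 5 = -281.60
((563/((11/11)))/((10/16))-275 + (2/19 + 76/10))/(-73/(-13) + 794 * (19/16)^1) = 2086344/3123695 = 0.67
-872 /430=-436 /215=-2.03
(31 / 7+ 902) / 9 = 705 / 7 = 100.71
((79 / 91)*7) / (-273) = -79 / 3549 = -0.02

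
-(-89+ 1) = 88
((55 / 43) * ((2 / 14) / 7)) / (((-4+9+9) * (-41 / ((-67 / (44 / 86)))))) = 335 / 56252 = 0.01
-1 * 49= -49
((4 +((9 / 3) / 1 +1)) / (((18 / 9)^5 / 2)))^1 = 1 / 2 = 0.50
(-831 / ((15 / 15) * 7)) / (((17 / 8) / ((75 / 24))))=-20775 / 119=-174.58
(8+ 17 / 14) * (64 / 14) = 2064 / 49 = 42.12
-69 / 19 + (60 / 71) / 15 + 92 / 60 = -41318 / 20235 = -2.04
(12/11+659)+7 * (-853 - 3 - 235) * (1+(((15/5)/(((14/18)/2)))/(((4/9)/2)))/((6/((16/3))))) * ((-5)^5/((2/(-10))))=-3801452464.91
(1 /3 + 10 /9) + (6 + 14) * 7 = 1273 /9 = 141.44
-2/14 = -1/7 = -0.14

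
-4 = -4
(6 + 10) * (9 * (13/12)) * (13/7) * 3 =869.14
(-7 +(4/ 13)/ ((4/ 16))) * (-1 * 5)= 375/ 13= 28.85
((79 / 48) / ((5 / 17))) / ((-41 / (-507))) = 226967 / 3280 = 69.20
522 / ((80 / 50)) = 1305 / 4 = 326.25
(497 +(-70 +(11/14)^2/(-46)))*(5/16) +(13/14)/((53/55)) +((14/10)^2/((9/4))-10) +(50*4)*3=1247644357703/1720252800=725.27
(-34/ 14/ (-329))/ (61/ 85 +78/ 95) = 5491/ 1144591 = 0.00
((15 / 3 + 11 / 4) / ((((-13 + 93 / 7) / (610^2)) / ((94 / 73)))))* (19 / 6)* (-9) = -54079432575 / 146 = -370407072.43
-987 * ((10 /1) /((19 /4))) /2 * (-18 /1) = 355320 /19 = 18701.05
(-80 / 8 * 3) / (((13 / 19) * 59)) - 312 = -239874 / 767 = -312.74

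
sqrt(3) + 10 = 11.73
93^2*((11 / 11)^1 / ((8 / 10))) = 43245 / 4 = 10811.25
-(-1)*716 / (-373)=-716 / 373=-1.92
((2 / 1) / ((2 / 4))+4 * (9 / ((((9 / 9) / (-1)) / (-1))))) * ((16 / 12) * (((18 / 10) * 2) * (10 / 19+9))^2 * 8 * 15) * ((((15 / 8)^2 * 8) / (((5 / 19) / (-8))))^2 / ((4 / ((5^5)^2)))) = 13434057562500000000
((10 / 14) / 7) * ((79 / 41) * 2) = 790 / 2009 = 0.39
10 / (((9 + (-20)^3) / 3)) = -30 / 7991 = -0.00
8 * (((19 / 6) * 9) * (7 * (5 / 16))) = 1995 / 4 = 498.75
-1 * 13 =-13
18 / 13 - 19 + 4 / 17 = -3841 / 221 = -17.38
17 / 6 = 2.83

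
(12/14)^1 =0.86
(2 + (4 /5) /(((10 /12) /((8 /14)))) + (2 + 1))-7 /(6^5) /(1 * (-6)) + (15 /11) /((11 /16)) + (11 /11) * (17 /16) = 8491047421 /987940800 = 8.59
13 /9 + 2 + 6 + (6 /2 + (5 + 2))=175 /9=19.44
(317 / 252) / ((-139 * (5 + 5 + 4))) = -317 / 490392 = -0.00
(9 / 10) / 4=9 / 40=0.22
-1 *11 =-11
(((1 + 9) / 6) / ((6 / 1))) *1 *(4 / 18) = 5 / 81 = 0.06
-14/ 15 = -0.93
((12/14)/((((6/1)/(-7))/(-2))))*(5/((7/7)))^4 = 1250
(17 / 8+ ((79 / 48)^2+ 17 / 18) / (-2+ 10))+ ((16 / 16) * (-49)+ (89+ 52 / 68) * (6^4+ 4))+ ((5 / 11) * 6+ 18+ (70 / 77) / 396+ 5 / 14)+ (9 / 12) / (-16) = 30964159637951 / 265402368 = 116668.74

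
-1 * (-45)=45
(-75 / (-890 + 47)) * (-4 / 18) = -50 / 2529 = -0.02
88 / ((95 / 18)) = 1584 / 95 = 16.67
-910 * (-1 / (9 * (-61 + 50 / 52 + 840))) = 3380 / 26073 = 0.13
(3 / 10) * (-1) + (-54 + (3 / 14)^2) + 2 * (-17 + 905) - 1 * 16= 1671631 / 980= 1705.75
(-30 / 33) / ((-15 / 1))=2 / 33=0.06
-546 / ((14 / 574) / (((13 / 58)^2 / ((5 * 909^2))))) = -630539 / 2316341070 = -0.00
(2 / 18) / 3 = 1 / 27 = 0.04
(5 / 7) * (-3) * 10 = -150 / 7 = -21.43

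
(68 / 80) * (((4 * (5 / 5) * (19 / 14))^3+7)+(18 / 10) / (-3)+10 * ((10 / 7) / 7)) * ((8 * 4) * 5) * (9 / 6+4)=216049328 / 1715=125976.28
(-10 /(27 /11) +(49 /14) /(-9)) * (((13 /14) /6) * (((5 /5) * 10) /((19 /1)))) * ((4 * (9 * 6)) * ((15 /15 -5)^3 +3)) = 1911130 /399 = 4789.80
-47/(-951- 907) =47/1858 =0.03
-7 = -7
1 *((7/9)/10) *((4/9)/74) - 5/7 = -74876/104895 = -0.71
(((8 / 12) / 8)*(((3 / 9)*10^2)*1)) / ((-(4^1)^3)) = -25 / 576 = -0.04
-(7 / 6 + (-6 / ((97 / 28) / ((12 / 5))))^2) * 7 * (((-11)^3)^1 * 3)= 242541178187 / 470450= 515551.45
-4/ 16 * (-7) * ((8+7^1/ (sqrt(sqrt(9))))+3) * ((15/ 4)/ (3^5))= 245 * sqrt(3)/ 3888+385/ 1296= 0.41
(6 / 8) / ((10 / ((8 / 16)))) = 3 / 80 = 0.04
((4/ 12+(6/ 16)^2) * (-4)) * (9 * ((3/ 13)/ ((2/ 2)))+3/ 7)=-4.75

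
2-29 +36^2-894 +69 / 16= 6069 / 16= 379.31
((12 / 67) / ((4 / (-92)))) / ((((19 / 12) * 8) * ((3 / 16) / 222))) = -490176 / 1273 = -385.06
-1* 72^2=-5184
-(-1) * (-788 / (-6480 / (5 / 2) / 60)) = 985 / 54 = 18.24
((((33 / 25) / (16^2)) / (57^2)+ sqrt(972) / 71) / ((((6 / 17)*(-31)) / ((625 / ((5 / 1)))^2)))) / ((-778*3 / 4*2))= 116875 / 60180005376+ 265625*sqrt(3) / 856189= 0.54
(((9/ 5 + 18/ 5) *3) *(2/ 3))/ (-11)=-54/ 55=-0.98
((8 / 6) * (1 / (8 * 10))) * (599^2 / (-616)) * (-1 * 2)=358801 / 18480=19.42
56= 56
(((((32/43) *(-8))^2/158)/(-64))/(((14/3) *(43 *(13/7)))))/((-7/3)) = 2304/571575823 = 0.00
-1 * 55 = -55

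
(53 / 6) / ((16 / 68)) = 901 / 24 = 37.54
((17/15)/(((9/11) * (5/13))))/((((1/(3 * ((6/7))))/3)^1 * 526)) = 2431/46025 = 0.05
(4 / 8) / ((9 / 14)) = 0.78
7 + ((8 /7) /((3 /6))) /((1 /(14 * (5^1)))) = 167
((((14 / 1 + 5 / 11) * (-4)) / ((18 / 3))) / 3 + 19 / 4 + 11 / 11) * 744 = 20770 / 11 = 1888.18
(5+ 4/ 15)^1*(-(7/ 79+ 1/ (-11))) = 2/ 165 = 0.01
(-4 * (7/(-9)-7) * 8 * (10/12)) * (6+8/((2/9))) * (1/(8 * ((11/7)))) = 68600/99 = 692.93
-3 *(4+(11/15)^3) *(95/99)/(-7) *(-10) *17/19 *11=-504254/2835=-177.87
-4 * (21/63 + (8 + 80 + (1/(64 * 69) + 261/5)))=-1034327/1840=-562.13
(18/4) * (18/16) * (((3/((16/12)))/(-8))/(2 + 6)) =-729/4096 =-0.18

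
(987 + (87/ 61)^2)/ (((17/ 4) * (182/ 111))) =141.93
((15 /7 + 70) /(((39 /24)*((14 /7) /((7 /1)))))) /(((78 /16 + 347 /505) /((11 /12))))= 22442200 /876369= 25.61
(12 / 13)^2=144 / 169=0.85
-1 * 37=-37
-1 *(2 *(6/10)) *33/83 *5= -198/83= -2.39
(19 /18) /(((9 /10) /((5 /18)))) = 475 /1458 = 0.33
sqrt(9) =3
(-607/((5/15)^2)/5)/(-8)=5463/40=136.58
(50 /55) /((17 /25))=250 /187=1.34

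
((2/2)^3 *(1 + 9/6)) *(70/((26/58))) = 5075/13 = 390.38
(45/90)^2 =1/4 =0.25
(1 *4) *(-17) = -68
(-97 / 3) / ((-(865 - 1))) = 97 / 2592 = 0.04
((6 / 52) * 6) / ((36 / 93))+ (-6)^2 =1965 / 52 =37.79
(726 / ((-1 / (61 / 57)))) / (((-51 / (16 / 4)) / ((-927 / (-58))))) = 9122916 / 9367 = 973.94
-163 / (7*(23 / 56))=-1304 / 23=-56.70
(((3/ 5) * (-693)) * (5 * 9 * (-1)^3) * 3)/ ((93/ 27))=505197/ 31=16296.68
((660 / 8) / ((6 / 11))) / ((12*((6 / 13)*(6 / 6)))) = 7865 / 288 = 27.31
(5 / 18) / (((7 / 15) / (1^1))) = 25 / 42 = 0.60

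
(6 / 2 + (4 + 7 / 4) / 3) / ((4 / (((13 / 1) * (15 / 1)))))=239.69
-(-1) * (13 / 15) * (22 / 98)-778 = -571687 / 735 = -777.81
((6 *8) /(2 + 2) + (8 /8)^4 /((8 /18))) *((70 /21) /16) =2.97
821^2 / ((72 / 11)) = 7414451 / 72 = 102978.49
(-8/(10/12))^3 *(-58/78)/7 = 1069056/11375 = 93.98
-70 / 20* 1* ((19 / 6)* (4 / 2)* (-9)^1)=399 / 2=199.50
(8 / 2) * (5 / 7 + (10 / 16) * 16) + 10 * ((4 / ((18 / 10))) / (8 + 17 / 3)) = 38300 / 861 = 44.48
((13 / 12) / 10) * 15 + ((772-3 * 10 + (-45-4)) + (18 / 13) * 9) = 73537 / 104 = 707.09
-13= -13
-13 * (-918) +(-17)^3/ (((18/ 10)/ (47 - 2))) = -110891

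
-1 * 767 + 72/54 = -2297/3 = -765.67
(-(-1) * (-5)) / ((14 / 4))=-1.43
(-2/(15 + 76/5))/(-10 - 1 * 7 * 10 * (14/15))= 15/17063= 0.00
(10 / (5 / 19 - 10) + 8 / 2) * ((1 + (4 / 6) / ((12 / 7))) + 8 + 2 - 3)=8305 / 333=24.94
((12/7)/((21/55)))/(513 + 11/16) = 3520/402731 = 0.01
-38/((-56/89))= 1691/28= 60.39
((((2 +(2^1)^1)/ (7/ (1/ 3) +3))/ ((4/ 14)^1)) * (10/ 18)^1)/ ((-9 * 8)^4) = 35/ 2902376448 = 0.00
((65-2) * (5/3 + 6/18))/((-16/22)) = -693/4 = -173.25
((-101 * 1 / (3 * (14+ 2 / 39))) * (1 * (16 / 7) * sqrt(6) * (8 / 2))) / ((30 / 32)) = -336128 * sqrt(6) / 14385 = -57.24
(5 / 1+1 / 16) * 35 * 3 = 8505 / 16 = 531.56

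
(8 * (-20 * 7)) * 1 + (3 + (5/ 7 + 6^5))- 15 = 46513/ 7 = 6644.71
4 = 4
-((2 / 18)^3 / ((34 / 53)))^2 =-2809 / 614345796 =-0.00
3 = 3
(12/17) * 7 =84/17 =4.94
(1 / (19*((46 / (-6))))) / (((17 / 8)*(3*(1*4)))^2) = -4 / 378879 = -0.00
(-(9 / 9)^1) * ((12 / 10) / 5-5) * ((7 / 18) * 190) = 15827 / 45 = 351.71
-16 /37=-0.43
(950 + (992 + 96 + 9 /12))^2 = 66504025 /16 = 4156501.56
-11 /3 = -3.67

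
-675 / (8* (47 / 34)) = -11475 / 188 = -61.04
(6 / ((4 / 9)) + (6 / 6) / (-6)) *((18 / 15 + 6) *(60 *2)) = 11520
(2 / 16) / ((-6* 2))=-1 / 96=-0.01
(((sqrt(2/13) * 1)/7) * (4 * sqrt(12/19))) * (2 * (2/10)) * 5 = 16 * sqrt(1482)/1729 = 0.36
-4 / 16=-1 / 4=-0.25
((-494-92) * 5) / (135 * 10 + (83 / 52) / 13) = -1980680 / 912683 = -2.17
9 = 9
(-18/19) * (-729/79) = 13122/1501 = 8.74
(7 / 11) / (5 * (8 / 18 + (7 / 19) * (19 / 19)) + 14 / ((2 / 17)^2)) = 2394 / 3820553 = 0.00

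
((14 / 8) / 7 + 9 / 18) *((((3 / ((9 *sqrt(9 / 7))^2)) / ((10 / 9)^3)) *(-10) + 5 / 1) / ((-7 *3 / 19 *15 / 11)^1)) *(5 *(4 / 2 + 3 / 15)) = -1101221 / 42000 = -26.22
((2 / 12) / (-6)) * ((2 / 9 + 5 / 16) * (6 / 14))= -11 / 1728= -0.01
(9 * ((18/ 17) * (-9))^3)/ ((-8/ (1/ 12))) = 81.13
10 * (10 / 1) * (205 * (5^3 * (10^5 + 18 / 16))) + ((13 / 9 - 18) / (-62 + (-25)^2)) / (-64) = 83099734861500149 / 324288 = 256252882812.50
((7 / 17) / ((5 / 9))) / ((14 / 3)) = 27 / 170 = 0.16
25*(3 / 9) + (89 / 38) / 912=288889 / 34656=8.34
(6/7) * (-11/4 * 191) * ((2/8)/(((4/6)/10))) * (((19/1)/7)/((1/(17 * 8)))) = -30538035/49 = -623225.20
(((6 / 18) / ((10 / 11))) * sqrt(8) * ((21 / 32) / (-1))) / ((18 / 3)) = -77 * sqrt(2) / 960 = -0.11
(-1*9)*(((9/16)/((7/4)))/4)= -81/112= -0.72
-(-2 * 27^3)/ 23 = 39366/ 23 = 1711.57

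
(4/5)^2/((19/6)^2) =0.06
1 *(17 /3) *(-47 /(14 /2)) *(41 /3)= -32759 /63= -519.98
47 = 47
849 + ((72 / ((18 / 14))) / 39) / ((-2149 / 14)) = 10164965 / 11973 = 848.99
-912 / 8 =-114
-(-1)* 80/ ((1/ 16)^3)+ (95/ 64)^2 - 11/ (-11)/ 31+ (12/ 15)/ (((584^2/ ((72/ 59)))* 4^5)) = 65409717882047863/ 199613255680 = 327682.24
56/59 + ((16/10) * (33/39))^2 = 693496/249275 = 2.78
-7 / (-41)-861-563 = -58377 / 41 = -1423.83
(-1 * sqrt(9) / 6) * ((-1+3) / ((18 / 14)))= -7 / 9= -0.78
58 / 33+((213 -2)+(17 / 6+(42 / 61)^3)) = 1078200819 / 4993582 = 215.92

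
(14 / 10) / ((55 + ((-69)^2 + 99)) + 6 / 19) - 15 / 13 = -7002596 / 6070415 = -1.15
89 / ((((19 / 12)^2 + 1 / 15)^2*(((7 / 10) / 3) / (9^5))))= 3400477.63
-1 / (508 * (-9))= 1 / 4572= 0.00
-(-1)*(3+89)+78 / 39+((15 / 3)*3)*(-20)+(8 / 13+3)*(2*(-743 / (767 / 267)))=-20701840 / 9971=-2076.20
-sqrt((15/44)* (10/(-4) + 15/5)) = -sqrt(330)/44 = -0.41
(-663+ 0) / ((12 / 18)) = -1989 / 2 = -994.50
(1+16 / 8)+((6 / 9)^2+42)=409 / 9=45.44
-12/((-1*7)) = 12/7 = 1.71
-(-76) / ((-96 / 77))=-1463 / 24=-60.96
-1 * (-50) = 50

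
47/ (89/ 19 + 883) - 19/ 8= -156655/ 67464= -2.32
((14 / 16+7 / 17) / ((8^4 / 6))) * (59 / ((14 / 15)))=66375 / 557056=0.12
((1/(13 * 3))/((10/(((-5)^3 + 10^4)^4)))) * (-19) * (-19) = 686571252001953125/78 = 8802195538486578.53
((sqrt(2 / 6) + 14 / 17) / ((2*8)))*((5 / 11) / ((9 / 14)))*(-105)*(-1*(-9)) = -25725 / 748 - 1225*sqrt(3) / 88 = -58.50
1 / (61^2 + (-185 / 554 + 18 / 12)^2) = 76729 / 285612938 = 0.00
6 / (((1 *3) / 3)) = 6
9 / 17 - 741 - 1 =-12605 / 17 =-741.47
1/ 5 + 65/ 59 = 384/ 295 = 1.30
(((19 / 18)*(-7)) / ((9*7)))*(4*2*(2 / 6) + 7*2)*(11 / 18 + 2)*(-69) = 513475 / 1458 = 352.18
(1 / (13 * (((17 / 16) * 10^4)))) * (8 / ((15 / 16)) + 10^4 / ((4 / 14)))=525128 / 2071875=0.25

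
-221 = -221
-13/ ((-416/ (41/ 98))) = 41/ 3136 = 0.01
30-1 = 29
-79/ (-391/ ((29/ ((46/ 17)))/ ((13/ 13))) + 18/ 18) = 2291/ 1029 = 2.23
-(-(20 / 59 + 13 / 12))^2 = -1014049 / 501264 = -2.02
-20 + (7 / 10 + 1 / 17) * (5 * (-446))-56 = -1768.18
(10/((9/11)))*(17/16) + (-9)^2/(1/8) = 47591/72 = 660.99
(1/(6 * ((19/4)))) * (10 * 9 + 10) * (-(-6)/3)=7.02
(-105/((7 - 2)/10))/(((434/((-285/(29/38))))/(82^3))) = 99632626.92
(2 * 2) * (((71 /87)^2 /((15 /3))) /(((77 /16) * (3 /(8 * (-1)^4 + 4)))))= 1290496 /2914065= 0.44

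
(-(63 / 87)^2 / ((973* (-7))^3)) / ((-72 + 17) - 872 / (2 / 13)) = -9 / 31035325348409417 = -0.00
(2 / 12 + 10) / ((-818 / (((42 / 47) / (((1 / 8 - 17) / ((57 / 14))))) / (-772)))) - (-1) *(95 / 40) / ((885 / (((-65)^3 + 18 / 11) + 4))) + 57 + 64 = -533933608438903 / 866813511960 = -615.97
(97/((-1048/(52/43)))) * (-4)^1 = 2522/5633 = 0.45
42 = 42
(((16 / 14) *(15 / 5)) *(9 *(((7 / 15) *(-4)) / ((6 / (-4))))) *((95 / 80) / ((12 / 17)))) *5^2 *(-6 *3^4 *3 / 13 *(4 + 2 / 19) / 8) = -185895 / 2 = -92947.50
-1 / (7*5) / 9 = -1 / 315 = -0.00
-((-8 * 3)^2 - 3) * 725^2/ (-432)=100394375/ 144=697183.16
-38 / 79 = -0.48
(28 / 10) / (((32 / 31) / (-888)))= -2408.70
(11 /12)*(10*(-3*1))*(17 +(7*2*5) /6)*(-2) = 1576.67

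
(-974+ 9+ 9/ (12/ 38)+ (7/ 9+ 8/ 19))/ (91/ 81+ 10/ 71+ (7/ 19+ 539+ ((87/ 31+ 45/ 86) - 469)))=-272463663051/ 21837392089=-12.48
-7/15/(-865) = 7/12975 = 0.00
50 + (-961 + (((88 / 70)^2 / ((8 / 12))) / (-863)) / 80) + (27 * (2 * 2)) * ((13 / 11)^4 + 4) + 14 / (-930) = -3862563160564219 / 14394632232750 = -268.33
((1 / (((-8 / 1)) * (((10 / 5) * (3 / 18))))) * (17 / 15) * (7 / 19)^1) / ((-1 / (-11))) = -1309 / 760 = -1.72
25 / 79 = 0.32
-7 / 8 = -0.88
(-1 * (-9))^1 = 9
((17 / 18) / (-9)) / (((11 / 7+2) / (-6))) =119 / 675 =0.18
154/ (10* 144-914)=77/ 263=0.29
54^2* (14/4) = 10206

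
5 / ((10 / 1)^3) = 1 / 200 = 0.00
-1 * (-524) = 524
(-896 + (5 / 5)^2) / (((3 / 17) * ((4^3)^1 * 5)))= -15.85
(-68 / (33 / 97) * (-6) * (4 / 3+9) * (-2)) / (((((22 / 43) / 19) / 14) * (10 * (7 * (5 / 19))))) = -6348161896 / 9075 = -699521.97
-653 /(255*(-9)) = 653 /2295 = 0.28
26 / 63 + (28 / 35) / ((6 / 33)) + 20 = 7816 / 315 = 24.81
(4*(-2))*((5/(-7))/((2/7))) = 20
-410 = -410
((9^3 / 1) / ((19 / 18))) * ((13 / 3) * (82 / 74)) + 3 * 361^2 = 277178331 / 703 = 394279.28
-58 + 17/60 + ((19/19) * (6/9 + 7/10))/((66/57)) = -6219/110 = -56.54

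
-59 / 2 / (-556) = 59 / 1112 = 0.05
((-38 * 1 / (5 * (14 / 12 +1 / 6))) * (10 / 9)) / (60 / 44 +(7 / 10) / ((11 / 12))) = -1045 / 351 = -2.98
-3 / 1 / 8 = -3 / 8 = -0.38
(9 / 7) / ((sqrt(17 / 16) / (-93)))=-3348 * sqrt(17) / 119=-116.00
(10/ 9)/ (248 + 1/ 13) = 26/ 5805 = 0.00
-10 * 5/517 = -50/517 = -0.10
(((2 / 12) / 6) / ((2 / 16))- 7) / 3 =-61 / 27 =-2.26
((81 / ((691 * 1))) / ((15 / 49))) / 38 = 1323 / 131290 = 0.01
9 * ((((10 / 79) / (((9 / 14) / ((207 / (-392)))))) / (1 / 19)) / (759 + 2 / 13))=-255645 / 10915114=-0.02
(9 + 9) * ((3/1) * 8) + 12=444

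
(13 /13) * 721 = 721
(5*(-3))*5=-75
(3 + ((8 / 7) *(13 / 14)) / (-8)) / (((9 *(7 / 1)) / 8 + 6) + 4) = 1124 / 7007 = 0.16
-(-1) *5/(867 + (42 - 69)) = 1/168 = 0.01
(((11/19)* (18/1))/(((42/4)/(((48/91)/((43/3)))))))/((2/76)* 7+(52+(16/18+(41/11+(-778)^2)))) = 3763584/62377307664581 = 0.00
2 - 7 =-5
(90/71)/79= 90/5609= 0.02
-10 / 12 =-5 / 6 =-0.83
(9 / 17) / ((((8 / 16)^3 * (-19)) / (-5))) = 360 / 323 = 1.11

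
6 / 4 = 1.50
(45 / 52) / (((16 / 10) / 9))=4.87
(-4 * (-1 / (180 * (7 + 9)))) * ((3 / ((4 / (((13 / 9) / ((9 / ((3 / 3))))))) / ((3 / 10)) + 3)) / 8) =13 / 2148480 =0.00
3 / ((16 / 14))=21 / 8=2.62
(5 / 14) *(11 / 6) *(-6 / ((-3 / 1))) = 55 / 42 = 1.31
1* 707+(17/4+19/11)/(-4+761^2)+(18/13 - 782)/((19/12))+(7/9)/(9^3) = 2945368264743299/13764635856972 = 213.98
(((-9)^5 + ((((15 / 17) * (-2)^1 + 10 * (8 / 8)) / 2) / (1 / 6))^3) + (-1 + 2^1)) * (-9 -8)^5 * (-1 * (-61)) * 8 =30465002658368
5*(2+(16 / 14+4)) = 250 / 7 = 35.71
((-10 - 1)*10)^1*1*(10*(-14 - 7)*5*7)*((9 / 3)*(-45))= -109147500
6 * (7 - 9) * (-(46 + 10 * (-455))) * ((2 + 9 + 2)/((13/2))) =-108096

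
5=5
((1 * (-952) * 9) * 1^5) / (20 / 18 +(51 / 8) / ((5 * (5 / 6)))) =-7711200 / 2377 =-3244.09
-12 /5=-2.40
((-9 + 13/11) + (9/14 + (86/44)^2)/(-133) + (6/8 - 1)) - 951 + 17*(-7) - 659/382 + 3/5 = -232210133489/215163410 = -1079.23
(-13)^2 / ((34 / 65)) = 10985 / 34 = 323.09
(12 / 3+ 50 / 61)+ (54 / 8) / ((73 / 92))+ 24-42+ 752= 3327845 / 4453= 747.33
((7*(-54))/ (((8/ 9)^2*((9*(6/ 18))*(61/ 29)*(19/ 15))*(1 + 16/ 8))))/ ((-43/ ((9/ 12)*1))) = 2219805/ 6379136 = 0.35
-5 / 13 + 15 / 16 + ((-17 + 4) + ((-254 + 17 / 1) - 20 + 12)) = -53549 / 208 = -257.45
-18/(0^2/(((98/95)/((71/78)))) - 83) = 18/83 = 0.22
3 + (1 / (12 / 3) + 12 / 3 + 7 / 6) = 101 / 12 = 8.42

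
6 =6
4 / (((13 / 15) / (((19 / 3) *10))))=292.31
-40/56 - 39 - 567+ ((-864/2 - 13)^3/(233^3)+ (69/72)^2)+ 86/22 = -341580919378571/561023394624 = -608.85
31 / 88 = 0.35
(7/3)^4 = 2401/81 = 29.64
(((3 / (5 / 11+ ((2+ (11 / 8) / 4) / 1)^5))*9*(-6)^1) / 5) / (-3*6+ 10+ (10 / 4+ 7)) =-39862665216 / 131356438925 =-0.30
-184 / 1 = -184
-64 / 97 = -0.66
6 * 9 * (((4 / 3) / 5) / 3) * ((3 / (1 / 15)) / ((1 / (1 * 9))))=1944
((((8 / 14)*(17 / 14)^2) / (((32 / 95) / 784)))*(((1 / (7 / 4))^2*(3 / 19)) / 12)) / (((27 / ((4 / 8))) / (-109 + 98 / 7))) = -137275 / 9261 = -14.82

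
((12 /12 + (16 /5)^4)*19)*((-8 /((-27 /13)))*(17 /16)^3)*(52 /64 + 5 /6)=6342681000409 /414720000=15293.89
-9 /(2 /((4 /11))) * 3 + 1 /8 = -421 /88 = -4.78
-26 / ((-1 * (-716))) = -13 / 358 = -0.04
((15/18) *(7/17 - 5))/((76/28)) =-455/323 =-1.41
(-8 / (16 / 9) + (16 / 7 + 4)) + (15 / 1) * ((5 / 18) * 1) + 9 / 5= 814 / 105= 7.75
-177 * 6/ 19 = -1062/ 19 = -55.89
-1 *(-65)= 65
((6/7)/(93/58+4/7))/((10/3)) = 0.12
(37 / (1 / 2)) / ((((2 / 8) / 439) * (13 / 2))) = 259888 / 13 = 19991.38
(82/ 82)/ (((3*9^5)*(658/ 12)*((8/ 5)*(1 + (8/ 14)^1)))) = 5/ 122113332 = 0.00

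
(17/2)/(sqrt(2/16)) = 17 *sqrt(2) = 24.04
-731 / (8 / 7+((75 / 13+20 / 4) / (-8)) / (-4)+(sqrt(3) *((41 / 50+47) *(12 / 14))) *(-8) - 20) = -4484513215000 / 106735160744663+79398614131200 *sqrt(3) / 106735160744663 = 1.25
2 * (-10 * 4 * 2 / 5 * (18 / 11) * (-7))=366.55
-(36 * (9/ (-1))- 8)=332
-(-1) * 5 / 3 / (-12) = -0.14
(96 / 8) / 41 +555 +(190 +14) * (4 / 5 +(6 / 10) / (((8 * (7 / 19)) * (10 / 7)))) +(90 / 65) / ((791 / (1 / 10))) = 31517474361 / 42160300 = 747.56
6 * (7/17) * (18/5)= 756/85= 8.89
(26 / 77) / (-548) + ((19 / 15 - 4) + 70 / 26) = -171319 / 4114110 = -0.04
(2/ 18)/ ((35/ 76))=76/ 315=0.24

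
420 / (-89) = -420 / 89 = -4.72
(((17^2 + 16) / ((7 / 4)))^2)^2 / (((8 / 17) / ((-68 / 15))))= -64023168784000 / 7203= -8888403274.19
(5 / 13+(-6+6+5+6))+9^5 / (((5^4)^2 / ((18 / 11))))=649754966 / 55859375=11.63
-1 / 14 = -0.07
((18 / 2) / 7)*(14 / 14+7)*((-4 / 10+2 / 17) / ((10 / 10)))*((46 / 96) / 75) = -0.02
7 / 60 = 0.12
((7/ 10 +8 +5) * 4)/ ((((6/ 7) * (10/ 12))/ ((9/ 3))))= 230.16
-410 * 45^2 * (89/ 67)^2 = -6576410250/ 4489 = -1465005.62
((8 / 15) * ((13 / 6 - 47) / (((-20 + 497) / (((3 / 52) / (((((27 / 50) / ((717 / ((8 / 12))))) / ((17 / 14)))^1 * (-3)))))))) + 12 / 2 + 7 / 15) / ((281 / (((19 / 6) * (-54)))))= -1959133643 / 365921010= -5.35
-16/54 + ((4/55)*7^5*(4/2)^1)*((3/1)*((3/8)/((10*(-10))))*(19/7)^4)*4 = -5971.37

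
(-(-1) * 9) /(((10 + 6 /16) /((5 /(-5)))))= -72 /83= -0.87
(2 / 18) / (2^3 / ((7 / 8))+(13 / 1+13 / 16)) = 112 / 23139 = 0.00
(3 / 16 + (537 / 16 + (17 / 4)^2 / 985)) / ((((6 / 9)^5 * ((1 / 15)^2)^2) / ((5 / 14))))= 935274650625 / 201728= 4636315.49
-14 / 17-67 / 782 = -711 / 782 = -0.91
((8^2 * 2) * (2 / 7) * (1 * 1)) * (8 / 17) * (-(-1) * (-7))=-2048 / 17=-120.47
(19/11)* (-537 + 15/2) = -20121/22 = -914.59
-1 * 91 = -91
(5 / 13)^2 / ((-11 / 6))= -150 / 1859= -0.08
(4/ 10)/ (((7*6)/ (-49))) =-7/ 15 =-0.47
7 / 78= 0.09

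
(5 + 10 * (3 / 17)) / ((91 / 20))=2300 / 1547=1.49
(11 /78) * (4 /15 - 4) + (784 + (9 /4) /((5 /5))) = 1838593 /2340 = 785.72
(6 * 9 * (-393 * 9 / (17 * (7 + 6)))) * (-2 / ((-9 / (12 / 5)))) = -509328 / 1105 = -460.93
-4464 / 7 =-637.71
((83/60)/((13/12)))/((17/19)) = 1577/1105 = 1.43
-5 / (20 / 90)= -45 / 2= -22.50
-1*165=-165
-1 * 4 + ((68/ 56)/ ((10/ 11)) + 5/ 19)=-6387/ 2660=-2.40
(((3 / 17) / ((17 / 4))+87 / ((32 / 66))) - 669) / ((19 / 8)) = -2263545 / 10982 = -206.11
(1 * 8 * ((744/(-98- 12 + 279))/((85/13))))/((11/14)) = 83328/12155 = 6.86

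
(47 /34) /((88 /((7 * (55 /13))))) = 0.47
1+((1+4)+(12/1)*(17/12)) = 23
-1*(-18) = 18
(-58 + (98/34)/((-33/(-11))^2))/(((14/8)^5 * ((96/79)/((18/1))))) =-44619200/857157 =-52.05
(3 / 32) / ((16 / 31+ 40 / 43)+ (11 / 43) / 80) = 6665 / 103054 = 0.06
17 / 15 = 1.13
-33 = -33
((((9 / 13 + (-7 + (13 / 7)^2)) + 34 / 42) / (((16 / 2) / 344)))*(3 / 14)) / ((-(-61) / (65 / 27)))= -420970 / 564921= -0.75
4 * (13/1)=52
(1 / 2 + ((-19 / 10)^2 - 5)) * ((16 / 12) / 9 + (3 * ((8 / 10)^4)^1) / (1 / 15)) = -1395253 / 84375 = -16.54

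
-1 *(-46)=46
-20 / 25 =-4 / 5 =-0.80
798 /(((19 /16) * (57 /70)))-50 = 775.26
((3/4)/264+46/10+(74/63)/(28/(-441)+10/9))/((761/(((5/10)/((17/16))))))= 30223/8538420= 0.00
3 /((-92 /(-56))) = 1.83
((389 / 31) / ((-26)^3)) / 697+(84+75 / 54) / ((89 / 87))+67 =15257233869053 / 101397156744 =150.47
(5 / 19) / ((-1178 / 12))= -30 / 11191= -0.00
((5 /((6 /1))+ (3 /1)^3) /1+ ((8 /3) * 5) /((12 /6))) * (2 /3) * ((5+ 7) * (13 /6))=598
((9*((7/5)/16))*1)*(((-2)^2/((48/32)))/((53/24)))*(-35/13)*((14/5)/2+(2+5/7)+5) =-80388/3445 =-23.33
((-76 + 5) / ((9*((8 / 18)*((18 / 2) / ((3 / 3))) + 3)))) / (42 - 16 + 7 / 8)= -568 / 13545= -0.04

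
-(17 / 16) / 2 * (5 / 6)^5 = -53125 / 248832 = -0.21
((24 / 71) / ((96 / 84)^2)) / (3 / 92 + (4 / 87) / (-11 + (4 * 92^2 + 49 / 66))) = 219023719131 / 27597749558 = 7.94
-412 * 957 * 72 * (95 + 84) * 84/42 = -10163064384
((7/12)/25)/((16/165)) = 77/320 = 0.24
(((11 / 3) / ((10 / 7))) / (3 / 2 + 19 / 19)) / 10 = 77 / 750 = 0.10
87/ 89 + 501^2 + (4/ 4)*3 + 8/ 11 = 245734585/ 979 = 251005.70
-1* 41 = -41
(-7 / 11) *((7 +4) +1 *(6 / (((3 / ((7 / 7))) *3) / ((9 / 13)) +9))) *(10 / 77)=-1240 / 1331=-0.93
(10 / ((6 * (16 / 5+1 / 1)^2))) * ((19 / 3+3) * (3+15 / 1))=15.87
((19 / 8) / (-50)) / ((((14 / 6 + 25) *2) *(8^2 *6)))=-0.00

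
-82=-82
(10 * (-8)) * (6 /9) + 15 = -115 /3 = -38.33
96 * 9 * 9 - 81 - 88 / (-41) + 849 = 350392 / 41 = 8546.15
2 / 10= 1 / 5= 0.20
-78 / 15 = -26 / 5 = -5.20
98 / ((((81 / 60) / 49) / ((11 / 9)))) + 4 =1057412 / 243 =4351.49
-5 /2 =-2.50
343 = 343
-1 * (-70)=70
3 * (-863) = -2589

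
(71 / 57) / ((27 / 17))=1207 / 1539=0.78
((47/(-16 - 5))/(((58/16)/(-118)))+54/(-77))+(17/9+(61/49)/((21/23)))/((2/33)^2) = 957.60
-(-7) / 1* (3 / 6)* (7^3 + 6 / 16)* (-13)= -249977 / 16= -15623.56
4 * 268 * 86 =92192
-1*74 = -74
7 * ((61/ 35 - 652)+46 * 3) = -17929/ 5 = -3585.80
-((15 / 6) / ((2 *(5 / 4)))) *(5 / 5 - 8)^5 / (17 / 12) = 201684 / 17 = 11863.76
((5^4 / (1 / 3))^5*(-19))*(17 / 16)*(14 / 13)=-52397060394287109375 / 104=-503817888406606820.91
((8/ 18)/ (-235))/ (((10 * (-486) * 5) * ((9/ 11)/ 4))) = 0.00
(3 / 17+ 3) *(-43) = -2322 / 17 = -136.59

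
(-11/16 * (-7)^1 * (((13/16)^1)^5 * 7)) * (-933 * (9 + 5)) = -1307028960237/8388608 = -155809.99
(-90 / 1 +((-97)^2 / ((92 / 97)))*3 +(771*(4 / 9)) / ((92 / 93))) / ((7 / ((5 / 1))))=21441.05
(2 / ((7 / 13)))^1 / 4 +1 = 1.93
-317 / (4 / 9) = -2853 / 4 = -713.25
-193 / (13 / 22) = -4246 / 13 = -326.62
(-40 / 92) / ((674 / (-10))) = 50 / 7751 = 0.01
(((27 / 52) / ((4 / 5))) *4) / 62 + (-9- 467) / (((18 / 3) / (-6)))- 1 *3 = 1525087 / 3224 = 473.04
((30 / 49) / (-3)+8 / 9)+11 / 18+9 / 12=2.05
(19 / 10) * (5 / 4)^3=475 / 128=3.71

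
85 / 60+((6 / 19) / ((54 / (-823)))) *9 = -9553 / 228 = -41.90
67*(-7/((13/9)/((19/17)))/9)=-8911/221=-40.32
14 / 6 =7 / 3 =2.33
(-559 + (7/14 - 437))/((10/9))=-17919/20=-895.95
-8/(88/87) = -87/11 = -7.91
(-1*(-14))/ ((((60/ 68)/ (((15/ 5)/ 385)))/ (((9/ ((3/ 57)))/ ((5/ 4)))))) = 23256/ 1375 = 16.91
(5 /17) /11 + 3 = 566 /187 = 3.03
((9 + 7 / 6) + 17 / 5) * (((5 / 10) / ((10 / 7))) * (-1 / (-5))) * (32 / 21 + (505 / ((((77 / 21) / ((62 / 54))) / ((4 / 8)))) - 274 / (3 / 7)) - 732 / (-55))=-139854931 / 270000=-517.98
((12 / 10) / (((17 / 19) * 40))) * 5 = 57 / 340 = 0.17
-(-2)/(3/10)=20/3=6.67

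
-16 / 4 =-4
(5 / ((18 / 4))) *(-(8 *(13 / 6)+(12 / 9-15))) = -4.07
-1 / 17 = -0.06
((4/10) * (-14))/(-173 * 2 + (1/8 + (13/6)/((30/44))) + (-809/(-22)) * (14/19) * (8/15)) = 421344/24697243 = 0.02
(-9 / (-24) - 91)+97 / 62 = -22087 / 248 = -89.06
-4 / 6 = -2 / 3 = -0.67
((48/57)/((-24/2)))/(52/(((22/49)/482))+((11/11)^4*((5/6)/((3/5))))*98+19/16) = -2112/1684222187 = -0.00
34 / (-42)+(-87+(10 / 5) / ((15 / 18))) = -8968 / 105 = -85.41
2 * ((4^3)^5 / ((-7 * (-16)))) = 134217728 / 7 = 19173961.14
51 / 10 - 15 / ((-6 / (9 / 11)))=393 / 55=7.15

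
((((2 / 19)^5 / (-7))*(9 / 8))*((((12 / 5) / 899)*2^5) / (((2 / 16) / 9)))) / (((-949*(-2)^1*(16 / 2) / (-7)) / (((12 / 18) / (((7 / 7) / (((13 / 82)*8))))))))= 165888 / 33312284559965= 0.00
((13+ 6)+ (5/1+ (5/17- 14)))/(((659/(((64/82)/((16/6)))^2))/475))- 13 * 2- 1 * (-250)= 4230392432/18832243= 224.64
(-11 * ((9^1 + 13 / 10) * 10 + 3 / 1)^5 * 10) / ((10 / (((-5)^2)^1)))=-3680120338400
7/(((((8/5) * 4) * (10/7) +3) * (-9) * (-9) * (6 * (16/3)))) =49/220320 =0.00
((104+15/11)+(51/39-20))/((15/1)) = 12394/2145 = 5.78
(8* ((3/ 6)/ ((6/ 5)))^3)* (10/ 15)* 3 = 125/ 108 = 1.16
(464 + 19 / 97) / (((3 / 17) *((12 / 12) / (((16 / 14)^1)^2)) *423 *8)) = 680408 / 670173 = 1.02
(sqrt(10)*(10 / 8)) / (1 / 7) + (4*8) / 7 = 32 / 7 + 35*sqrt(10) / 4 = 32.24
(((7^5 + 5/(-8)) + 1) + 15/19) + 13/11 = 28105227/1672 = 16809.35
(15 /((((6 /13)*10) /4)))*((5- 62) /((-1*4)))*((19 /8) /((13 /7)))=7581 /32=236.91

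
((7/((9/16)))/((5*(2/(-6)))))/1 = -7.47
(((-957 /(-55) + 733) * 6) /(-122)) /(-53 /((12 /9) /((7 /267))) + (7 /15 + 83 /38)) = -22.94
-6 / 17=-0.35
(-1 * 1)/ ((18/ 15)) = -5/ 6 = -0.83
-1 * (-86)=86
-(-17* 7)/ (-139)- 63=-8876/ 139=-63.86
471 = 471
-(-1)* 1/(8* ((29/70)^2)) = 1225/1682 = 0.73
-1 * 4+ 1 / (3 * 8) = -95 / 24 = -3.96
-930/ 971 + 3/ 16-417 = -417.77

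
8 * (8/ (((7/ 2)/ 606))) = 77568/ 7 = 11081.14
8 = 8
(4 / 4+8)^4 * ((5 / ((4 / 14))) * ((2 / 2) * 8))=918540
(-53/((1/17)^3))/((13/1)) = -260389/13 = -20029.92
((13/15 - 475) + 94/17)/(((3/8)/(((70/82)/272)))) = -418229/106641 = -3.92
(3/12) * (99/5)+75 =1599/20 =79.95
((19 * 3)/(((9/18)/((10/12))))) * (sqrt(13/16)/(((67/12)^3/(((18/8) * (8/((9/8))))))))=656640 * sqrt(13)/300763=7.87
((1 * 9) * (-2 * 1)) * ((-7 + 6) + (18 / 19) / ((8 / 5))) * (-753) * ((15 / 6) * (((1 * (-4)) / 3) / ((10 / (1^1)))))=70029 / 38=1842.87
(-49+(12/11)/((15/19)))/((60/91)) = -79443/1100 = -72.22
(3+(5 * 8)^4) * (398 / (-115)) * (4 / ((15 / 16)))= -65208396416 / 1725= -37801968.94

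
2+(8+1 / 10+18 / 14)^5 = 72836.42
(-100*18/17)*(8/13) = -14400/221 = -65.16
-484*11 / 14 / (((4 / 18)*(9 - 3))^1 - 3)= 228.17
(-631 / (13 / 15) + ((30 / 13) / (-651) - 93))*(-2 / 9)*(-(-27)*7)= 13897608 / 403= 34485.38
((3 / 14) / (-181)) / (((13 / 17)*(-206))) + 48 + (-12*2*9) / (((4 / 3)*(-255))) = 28053543303 / 576814420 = 48.64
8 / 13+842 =10954 / 13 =842.62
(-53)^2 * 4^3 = 179776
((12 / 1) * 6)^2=5184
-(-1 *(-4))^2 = -16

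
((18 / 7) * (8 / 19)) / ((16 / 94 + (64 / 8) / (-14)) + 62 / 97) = 328248 / 72143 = 4.55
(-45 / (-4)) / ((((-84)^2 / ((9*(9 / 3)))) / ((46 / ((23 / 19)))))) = 2565 / 1568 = 1.64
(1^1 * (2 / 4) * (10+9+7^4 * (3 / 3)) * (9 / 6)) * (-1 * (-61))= 110715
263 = 263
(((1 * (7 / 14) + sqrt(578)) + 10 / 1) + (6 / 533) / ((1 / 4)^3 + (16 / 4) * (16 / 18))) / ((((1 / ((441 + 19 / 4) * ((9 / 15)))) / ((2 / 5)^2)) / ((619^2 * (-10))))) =-69683958426 * sqrt(2) / 25 - 47202505411906557 / 27409525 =-5664040482.19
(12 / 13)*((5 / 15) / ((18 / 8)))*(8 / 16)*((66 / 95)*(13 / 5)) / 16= 11 / 1425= 0.01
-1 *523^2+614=-272915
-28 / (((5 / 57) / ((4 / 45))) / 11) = -23408 / 75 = -312.11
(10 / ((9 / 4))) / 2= 20 / 9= 2.22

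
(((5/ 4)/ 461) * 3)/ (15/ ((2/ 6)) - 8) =15/ 68228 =0.00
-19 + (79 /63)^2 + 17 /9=-61673 /3969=-15.54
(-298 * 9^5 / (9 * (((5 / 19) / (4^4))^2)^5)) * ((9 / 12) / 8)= -1358605101082108492791446571093424877862912 / 9765625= -139121162350807909661844100000000000.00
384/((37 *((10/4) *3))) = 256/185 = 1.38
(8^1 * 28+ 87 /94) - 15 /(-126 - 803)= 19643257 /87326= 224.94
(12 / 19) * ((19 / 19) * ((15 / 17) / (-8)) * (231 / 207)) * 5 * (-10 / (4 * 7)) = 4125 / 29716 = 0.14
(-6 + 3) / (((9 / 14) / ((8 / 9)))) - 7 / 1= -301 / 27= -11.15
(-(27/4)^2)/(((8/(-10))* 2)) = 3645/128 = 28.48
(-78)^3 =-474552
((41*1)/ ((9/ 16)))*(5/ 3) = 3280/ 27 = 121.48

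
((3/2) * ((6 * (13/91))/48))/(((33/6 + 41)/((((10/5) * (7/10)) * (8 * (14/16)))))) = 7/1240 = 0.01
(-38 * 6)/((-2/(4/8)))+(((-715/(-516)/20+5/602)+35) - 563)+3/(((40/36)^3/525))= 48924727/72240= 677.25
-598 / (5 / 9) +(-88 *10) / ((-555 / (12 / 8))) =-198694 / 185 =-1074.02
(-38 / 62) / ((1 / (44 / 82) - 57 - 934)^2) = -9196 / 14679774751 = -0.00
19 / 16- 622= -9933 / 16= -620.81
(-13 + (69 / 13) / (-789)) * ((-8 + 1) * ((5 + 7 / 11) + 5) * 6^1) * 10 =58104.60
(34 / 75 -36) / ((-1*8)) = 1333 / 300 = 4.44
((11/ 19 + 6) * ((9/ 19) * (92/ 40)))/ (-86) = -5175/ 62092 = -0.08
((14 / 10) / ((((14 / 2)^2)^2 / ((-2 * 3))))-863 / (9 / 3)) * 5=-1480063 / 1029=-1438.35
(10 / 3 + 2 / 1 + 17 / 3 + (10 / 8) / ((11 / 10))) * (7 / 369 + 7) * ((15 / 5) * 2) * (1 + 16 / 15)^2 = 2183.00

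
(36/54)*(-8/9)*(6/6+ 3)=-64/27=-2.37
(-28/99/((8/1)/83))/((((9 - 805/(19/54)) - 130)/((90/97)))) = 55195/48835523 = 0.00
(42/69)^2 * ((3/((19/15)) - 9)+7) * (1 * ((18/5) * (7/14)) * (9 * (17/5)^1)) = 1889244/251275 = 7.52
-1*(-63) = 63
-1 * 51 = -51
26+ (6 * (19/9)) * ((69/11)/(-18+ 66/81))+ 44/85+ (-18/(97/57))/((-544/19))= 936909307/42082480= 22.26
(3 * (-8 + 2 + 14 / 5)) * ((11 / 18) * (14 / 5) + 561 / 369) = -95392 / 3075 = -31.02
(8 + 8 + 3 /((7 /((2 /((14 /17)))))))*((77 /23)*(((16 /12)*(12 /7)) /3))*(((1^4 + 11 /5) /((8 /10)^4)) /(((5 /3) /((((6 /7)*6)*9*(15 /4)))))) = 278994375 /7889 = 35364.99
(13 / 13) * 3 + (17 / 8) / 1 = 41 / 8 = 5.12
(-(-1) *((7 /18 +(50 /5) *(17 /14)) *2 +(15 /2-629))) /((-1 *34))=75151 /4284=17.54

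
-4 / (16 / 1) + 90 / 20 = 17 / 4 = 4.25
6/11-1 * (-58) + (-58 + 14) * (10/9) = 956/99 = 9.66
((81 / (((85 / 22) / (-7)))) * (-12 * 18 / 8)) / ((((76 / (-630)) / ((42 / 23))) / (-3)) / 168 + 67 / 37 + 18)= 8309245844592 / 41544750433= 200.01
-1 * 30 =-30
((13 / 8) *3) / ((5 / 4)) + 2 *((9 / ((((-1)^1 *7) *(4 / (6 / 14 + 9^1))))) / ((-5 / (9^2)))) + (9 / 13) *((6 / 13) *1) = 1696137 / 16562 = 102.41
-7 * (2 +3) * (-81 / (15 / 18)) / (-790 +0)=-1701 / 395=-4.31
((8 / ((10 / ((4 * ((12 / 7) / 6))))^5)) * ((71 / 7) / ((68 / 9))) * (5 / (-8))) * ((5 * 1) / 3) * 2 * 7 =-109056 / 35714875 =-0.00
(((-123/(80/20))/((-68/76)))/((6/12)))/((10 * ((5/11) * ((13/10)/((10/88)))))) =2337/1768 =1.32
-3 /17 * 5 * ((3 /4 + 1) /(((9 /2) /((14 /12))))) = -245 /612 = -0.40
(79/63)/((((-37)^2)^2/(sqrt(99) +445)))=79 * sqrt(11)/39357381 +35155/118072143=0.00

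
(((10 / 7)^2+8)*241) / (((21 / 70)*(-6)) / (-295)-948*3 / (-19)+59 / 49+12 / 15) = 1661490150 / 104155267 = 15.95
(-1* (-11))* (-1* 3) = -33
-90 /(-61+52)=10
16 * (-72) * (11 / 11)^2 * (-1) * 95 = 109440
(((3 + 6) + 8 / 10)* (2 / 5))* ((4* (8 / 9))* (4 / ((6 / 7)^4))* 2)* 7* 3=26353376 / 6075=4338.00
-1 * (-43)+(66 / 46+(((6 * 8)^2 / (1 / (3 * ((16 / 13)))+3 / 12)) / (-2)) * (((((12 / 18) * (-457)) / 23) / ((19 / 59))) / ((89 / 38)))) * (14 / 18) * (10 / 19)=9302426267 / 583395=15945.33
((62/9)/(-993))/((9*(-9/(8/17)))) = 496/12306249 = 0.00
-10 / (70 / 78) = -78 / 7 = -11.14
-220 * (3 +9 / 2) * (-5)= 8250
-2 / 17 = -0.12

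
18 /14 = 9 /7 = 1.29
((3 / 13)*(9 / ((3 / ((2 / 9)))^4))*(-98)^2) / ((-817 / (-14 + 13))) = 153664 / 209053143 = 0.00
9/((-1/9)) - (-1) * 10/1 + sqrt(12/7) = -71 + 2 * sqrt(21)/7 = -69.69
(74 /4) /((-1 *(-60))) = 37 /120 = 0.31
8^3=512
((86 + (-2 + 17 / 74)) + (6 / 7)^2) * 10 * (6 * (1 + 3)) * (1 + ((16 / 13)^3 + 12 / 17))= 4929727313400 / 67713737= 72802.47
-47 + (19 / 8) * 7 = -243 / 8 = -30.38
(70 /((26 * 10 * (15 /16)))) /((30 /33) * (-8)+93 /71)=-43736 /908115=-0.05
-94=-94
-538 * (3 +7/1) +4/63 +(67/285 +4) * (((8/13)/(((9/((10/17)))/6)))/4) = -83713216/15561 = -5379.68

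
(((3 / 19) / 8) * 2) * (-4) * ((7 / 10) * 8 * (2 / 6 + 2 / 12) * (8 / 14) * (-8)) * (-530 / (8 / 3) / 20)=-1908 / 95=-20.08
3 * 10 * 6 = 180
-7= -7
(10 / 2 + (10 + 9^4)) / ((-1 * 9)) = -2192 / 3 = -730.67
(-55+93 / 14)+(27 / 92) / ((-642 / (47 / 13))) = -86640005 / 1791608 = -48.36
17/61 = 0.28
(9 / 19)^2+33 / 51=5348 / 6137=0.87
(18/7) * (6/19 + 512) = 175212/133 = 1317.38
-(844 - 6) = -838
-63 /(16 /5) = -315 /16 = -19.69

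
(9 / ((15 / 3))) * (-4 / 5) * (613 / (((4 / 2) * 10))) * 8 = -44136 / 125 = -353.09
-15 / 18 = -5 / 6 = -0.83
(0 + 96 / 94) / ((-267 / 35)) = -560 / 4183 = -0.13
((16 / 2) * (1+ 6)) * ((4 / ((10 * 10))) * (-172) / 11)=-9632 / 275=-35.03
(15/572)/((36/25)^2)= 3125/247104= 0.01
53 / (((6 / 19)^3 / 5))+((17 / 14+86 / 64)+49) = 51205603 / 6048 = 8466.53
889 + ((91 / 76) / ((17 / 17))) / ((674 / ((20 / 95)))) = 216306237 / 243314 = 889.00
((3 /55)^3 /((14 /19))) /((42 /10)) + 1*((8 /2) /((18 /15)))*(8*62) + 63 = 16790632063 /9782850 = 1716.33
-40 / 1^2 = -40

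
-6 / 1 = -6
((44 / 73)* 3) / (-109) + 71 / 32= 560723 / 254624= 2.20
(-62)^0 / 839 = 1 / 839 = 0.00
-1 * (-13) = 13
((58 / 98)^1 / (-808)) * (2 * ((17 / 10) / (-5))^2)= -8381 / 49490000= -0.00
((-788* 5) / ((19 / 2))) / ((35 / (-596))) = 939296 / 133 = 7062.38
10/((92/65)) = 325/46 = 7.07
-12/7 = -1.71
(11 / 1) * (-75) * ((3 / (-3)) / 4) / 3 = 275 / 4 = 68.75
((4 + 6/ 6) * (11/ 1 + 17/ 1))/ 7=20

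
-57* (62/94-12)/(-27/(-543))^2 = 261442.59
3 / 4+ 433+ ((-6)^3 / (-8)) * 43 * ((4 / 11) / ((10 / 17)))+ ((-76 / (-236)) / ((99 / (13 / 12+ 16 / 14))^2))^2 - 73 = 67446213117921284239 / 62539426562215680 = 1078.46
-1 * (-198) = 198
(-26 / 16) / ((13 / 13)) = -13 / 8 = -1.62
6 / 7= 0.86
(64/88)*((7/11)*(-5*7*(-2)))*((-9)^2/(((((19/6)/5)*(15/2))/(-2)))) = -2540160/2299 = -1104.90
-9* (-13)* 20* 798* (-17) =-31744440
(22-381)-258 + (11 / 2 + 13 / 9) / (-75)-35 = -35213 / 54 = -652.09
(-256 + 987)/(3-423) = -731/420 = -1.74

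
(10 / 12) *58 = 145 / 3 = 48.33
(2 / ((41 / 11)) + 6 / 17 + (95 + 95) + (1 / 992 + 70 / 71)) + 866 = 1057.88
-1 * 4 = -4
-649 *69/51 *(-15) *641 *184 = 26408251320/17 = 1553426548.24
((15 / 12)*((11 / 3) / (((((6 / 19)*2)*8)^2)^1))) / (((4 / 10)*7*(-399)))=-5225 / 32514048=-0.00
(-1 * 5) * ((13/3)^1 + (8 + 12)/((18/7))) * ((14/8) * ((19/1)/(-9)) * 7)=507395/324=1566.03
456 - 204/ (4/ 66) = -2910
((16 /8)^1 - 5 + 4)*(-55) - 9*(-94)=791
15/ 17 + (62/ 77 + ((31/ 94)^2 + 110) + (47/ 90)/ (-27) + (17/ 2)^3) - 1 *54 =18884589073477/ 28106167320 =671.90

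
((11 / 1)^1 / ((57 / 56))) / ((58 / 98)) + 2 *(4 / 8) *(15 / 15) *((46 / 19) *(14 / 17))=569156 / 28101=20.25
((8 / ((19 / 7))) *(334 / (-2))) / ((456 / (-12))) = 4676 / 361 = 12.95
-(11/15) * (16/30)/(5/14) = -1232/1125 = -1.10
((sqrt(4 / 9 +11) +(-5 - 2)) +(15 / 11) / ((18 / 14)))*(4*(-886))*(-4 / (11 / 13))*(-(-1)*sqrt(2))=-36120448*sqrt(2) / 363 +184288*sqrt(206) / 33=-60569.40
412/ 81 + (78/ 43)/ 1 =24034/ 3483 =6.90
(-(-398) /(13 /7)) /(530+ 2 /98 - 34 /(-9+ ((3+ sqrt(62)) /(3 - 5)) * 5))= 64776848598 /158713756721 - 454864648 * sqrt(62) /793568783605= 0.40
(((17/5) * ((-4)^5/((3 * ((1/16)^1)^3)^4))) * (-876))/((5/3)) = 1430775587217097097216/225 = 6359002609853764876.52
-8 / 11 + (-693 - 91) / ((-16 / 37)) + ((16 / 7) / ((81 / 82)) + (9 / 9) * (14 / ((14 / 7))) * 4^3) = 14111753 / 6237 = 2262.59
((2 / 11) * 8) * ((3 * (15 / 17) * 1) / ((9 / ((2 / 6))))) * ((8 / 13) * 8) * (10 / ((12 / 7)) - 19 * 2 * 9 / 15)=-260608 / 21879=-11.91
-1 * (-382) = 382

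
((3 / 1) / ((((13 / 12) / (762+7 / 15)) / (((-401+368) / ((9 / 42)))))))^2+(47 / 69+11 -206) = 30823167470123744 / 291525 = 105730786279.47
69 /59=1.17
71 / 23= 3.09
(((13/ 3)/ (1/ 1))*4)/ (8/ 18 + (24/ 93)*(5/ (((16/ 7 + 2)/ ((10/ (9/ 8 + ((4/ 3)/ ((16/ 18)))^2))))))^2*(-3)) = -293787/ 149267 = -1.97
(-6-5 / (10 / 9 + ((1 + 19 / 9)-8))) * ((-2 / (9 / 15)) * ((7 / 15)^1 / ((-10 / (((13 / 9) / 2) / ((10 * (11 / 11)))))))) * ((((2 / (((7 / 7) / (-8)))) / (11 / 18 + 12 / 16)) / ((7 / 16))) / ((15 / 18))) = 176384 / 104125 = 1.69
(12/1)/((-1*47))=-12/47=-0.26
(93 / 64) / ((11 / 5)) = 465 / 704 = 0.66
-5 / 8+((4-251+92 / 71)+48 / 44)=-1532249 / 6248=-245.24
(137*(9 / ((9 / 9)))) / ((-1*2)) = -1233 / 2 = -616.50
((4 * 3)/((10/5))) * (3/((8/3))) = 27/4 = 6.75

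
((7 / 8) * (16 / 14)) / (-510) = -1 / 510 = -0.00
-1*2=-2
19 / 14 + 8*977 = 109443 / 14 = 7817.36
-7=-7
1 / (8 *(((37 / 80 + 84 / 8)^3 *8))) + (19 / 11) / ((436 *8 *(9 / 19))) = 246266430013 / 232921968038496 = 0.00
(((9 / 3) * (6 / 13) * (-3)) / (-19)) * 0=0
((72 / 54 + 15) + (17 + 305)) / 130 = 203 / 78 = 2.60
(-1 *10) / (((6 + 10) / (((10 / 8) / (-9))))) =25 / 288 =0.09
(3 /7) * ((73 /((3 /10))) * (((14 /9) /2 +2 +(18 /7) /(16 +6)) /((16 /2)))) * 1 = 366095 /9702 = 37.73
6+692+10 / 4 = 1401 / 2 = 700.50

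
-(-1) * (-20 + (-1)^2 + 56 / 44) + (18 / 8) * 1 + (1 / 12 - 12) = -904 / 33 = -27.39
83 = 83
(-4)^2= 16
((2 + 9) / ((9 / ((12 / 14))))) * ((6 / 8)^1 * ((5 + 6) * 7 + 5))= 451 / 7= 64.43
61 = 61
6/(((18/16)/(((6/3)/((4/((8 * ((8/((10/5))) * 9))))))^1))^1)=768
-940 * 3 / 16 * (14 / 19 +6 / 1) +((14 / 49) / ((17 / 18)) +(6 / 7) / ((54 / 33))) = -8048315 / 6783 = -1186.54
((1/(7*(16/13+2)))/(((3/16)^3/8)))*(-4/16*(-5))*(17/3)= 4526080/11907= 380.12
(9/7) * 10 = 90/7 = 12.86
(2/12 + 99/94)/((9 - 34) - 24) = -172/6909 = -0.02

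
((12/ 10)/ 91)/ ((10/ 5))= 3/ 455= 0.01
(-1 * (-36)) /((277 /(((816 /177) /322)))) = 4896 /2631223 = 0.00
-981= -981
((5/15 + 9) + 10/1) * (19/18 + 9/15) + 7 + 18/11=60356/1485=40.64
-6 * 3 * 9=-162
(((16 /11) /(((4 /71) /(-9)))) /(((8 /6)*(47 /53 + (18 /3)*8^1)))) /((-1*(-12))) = -0.30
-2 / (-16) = 1 / 8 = 0.12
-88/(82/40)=-1760/41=-42.93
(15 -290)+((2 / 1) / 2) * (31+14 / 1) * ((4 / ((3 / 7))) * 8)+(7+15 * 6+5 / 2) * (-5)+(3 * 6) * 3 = 5283 / 2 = 2641.50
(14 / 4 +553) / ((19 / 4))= 117.16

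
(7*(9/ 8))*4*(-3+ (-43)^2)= 58149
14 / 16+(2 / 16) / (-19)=33 / 38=0.87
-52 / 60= -13 / 15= -0.87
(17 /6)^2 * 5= 1445 /36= 40.14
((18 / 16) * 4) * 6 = 27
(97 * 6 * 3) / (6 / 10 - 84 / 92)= -5577.50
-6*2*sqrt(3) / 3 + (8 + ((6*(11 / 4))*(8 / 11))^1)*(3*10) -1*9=591 -4*sqrt(3)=584.07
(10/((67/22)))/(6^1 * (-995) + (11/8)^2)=-14080/25591253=-0.00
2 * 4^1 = 8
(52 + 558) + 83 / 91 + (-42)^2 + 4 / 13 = 216145 / 91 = 2375.22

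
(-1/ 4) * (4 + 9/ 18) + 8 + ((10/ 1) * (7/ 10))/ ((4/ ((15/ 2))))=20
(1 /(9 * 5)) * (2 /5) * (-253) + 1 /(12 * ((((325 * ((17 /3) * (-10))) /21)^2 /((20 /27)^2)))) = -1853515901 /824191875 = -2.25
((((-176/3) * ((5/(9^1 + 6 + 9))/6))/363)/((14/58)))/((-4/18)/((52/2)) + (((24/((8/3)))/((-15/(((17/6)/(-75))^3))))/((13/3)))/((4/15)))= 942500000/345365097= 2.73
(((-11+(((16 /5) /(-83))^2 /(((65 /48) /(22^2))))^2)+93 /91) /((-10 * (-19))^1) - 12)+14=162422359535418324 /83337553212265625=1.95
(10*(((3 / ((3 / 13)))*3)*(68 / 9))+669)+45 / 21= 3617.81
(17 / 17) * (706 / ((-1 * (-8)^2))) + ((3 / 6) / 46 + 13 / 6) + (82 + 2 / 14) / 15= -17401 / 5152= -3.38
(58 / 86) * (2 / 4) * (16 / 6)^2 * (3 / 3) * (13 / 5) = 12064 / 1935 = 6.23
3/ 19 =0.16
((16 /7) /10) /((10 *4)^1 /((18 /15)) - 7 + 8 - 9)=6 /665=0.01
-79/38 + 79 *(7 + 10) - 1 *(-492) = 69651/38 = 1832.92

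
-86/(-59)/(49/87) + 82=244544/2891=84.59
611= 611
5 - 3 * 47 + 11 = -125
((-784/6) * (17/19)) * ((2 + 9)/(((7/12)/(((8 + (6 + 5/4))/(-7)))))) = 4802.95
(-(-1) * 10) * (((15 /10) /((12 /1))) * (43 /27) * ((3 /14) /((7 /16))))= 430 /441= 0.98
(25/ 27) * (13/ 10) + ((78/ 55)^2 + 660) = 108336161/ 163350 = 663.21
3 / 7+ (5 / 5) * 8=59 / 7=8.43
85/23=3.70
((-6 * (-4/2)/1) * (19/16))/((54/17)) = 323/72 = 4.49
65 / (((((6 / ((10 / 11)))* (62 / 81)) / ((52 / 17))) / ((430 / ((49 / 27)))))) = 2648821500 / 284053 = 9325.10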